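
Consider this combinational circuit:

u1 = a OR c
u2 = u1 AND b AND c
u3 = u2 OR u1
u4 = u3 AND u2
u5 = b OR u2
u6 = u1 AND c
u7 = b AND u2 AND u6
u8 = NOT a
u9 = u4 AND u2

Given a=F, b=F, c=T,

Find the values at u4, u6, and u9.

u4 = F; u6 = T; u9 = F

u1 = a OR c = F OR T = T
u2 = u1 AND b AND c = T AND F AND T = F
u3 = u2 OR u1 = F OR T = T
u4 = u3 AND u2 = T AND F = F
u6 = u1 AND c = T AND T = T
u9 = u4 AND u2 = F AND F = F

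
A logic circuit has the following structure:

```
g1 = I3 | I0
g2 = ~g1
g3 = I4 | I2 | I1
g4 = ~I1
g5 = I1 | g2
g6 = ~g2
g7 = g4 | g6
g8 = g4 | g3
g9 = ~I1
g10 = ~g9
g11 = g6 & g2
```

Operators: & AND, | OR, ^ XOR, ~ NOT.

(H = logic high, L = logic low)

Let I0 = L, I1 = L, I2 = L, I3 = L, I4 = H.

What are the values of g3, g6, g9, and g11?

g1 = I3 OR I0 = L OR L = L
g2 = NOT g1 = NOT L = H
g3 = I4 OR I2 OR I1 = H OR L OR L = H
g6 = NOT g2 = NOT H = L
g9 = NOT I1 = NOT L = H
g11 = g6 AND g2 = L AND H = L

g3 = H  g6 = L  g9 = H  g11 = L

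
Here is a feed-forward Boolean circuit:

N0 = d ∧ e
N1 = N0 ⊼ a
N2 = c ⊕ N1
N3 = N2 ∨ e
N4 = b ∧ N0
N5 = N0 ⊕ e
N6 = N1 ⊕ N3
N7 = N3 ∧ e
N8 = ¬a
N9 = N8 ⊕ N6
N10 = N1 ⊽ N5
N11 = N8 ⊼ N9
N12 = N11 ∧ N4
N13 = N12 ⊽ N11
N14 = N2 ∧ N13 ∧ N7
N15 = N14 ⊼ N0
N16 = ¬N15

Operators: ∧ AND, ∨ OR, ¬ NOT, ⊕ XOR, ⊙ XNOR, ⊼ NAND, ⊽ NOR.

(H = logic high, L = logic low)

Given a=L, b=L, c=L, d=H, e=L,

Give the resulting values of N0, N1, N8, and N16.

N0 = L; N1 = H; N8 = H; N16 = L

N0 = d AND e = H AND L = L
N1 = N0 NAND a = L NAND L = H
N2 = c XOR N1 = L XOR H = H
N3 = N2 OR e = H OR L = H
N4 = b AND N0 = L AND L = L
N6 = N1 XOR N3 = H XOR H = L
N7 = N3 AND e = H AND L = L
N8 = NOT a = NOT L = H
N9 = N8 XOR N6 = H XOR L = H
N11 = N8 NAND N9 = H NAND H = L
N12 = N11 AND N4 = L AND L = L
N13 = N12 NOR N11 = L NOR L = H
N14 = N2 AND N13 AND N7 = H AND H AND L = L
N15 = N14 NAND N0 = L NAND L = H
N16 = NOT N15 = NOT H = L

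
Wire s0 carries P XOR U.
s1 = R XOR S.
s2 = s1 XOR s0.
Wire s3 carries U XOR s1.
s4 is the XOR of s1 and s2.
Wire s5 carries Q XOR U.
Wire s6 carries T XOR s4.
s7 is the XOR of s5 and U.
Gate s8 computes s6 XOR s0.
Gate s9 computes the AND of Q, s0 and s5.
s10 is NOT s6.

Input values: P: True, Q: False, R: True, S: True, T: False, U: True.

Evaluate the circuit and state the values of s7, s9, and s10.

s7 = False, s9 = False, s10 = True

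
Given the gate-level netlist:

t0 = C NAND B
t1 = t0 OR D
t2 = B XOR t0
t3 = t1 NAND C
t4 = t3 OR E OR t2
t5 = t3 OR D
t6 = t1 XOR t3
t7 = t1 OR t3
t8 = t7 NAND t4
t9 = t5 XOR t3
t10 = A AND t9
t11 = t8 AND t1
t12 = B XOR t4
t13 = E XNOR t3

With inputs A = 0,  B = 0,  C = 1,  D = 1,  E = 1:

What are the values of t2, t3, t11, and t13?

t0 = C NAND B = 1 NAND 0 = 1
t1 = t0 OR D = 1 OR 1 = 1
t2 = B XOR t0 = 0 XOR 1 = 1
t3 = t1 NAND C = 1 NAND 1 = 0
t4 = t3 OR E OR t2 = 0 OR 1 OR 1 = 1
t7 = t1 OR t3 = 1 OR 0 = 1
t8 = t7 NAND t4 = 1 NAND 1 = 0
t11 = t8 AND t1 = 0 AND 1 = 0
t13 = E XNOR t3 = 1 XNOR 0 = 0

t2 = 1, t3 = 0, t11 = 0, t13 = 0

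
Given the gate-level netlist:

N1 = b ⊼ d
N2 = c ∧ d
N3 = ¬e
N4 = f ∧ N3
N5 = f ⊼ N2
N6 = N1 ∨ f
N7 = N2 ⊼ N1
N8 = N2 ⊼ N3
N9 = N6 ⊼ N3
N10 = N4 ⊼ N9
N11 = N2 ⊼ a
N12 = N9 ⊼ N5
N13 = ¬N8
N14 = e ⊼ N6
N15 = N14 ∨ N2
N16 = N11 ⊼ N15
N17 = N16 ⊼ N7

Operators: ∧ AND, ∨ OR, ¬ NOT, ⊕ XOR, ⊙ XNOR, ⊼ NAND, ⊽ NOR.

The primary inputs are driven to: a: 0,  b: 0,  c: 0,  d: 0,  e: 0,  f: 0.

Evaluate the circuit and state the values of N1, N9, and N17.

N1 = b NAND d = 0 NAND 0 = 1
N2 = c AND d = 0 AND 0 = 0
N3 = NOT e = NOT 0 = 1
N6 = N1 OR f = 1 OR 0 = 1
N7 = N2 NAND N1 = 0 NAND 1 = 1
N9 = N6 NAND N3 = 1 NAND 1 = 0
N11 = N2 NAND a = 0 NAND 0 = 1
N14 = e NAND N6 = 0 NAND 1 = 1
N15 = N14 OR N2 = 1 OR 0 = 1
N16 = N11 NAND N15 = 1 NAND 1 = 0
N17 = N16 NAND N7 = 0 NAND 1 = 1

N1 = 1  N9 = 0  N17 = 1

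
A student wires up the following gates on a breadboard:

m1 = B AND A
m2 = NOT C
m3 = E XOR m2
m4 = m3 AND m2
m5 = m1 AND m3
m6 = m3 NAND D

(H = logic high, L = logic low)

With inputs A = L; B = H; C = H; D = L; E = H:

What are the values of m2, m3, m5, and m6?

m1 = B AND A = H AND L = L
m2 = NOT C = NOT H = L
m3 = E XOR m2 = H XOR L = H
m5 = m1 AND m3 = L AND H = L
m6 = m3 NAND D = H NAND L = H

m2 = L, m3 = H, m5 = L, m6 = H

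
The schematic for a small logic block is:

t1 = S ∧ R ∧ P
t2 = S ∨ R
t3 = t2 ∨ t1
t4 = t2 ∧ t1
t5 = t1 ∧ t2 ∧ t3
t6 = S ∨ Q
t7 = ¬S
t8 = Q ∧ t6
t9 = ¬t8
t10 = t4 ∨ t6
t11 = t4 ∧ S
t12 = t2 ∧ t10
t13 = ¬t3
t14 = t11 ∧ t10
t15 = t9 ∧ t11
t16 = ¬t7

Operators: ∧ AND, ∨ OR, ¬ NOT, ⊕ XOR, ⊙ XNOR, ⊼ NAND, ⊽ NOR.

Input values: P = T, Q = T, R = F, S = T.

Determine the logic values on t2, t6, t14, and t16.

t1 = S AND R AND P = T AND F AND T = F
t2 = S OR R = T OR F = T
t4 = t2 AND t1 = T AND F = F
t6 = S OR Q = T OR T = T
t7 = NOT S = NOT T = F
t10 = t4 OR t6 = F OR T = T
t11 = t4 AND S = F AND T = F
t14 = t11 AND t10 = F AND T = F
t16 = NOT t7 = NOT F = T

t2 = T; t6 = T; t14 = F; t16 = T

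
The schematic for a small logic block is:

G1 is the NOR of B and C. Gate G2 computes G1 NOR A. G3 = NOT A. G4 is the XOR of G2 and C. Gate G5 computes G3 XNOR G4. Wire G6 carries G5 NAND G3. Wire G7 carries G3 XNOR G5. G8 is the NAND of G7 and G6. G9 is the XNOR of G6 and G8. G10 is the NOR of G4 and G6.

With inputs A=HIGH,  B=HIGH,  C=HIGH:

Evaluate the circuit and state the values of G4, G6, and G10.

G1 = B NOR C = HIGH NOR HIGH = LOW
G2 = G1 NOR A = LOW NOR HIGH = LOW
G3 = NOT A = NOT HIGH = LOW
G4 = G2 XOR C = LOW XOR HIGH = HIGH
G5 = G3 XNOR G4 = LOW XNOR HIGH = LOW
G6 = G5 NAND G3 = LOW NAND LOW = HIGH
G10 = G4 NOR G6 = HIGH NOR HIGH = LOW

G4 = HIGH, G6 = HIGH, G10 = LOW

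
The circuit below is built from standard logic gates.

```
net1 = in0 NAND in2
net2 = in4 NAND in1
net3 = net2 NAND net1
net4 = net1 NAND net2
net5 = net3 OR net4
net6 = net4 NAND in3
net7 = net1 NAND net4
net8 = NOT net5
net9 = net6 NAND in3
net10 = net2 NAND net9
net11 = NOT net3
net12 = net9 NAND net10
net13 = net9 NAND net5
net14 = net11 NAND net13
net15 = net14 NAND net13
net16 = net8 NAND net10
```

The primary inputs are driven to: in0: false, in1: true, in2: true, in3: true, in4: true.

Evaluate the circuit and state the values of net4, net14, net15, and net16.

net1 = in0 NAND in2 = false NAND true = true
net2 = in4 NAND in1 = true NAND true = false
net3 = net2 NAND net1 = false NAND true = true
net4 = net1 NAND net2 = true NAND false = true
net5 = net3 OR net4 = true OR true = true
net6 = net4 NAND in3 = true NAND true = false
net8 = NOT net5 = NOT true = false
net9 = net6 NAND in3 = false NAND true = true
net10 = net2 NAND net9 = false NAND true = true
net11 = NOT net3 = NOT true = false
net13 = net9 NAND net5 = true NAND true = false
net14 = net11 NAND net13 = false NAND false = true
net15 = net14 NAND net13 = true NAND false = true
net16 = net8 NAND net10 = false NAND true = true

net4 = true  net14 = true  net15 = true  net16 = true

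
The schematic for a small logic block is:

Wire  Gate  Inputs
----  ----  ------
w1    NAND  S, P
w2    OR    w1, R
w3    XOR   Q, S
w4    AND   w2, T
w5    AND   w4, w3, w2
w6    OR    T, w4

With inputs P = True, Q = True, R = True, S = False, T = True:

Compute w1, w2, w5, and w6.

w1 = S NAND P = False NAND True = True
w2 = w1 OR R = True OR True = True
w3 = Q XOR S = True XOR False = True
w4 = w2 AND T = True AND True = True
w5 = w4 AND w3 AND w2 = True AND True AND True = True
w6 = T OR w4 = True OR True = True

w1 = True; w2 = True; w5 = True; w6 = True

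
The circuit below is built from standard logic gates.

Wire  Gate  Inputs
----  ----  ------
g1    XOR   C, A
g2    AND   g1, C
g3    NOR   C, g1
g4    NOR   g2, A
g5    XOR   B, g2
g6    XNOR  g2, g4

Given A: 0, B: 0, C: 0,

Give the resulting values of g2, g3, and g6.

g2 = 0  g3 = 1  g6 = 0

g1 = C XOR A = 0 XOR 0 = 0
g2 = g1 AND C = 0 AND 0 = 0
g3 = C NOR g1 = 0 NOR 0 = 1
g4 = g2 NOR A = 0 NOR 0 = 1
g6 = g2 XNOR g4 = 0 XNOR 1 = 0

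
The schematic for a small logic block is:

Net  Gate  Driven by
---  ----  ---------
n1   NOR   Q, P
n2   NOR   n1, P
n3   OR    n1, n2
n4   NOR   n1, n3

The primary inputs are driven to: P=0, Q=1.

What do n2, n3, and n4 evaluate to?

n2 = 1, n3 = 1, n4 = 0

n1 = Q NOR P = 1 NOR 0 = 0
n2 = n1 NOR P = 0 NOR 0 = 1
n3 = n1 OR n2 = 0 OR 1 = 1
n4 = n1 NOR n3 = 0 NOR 1 = 0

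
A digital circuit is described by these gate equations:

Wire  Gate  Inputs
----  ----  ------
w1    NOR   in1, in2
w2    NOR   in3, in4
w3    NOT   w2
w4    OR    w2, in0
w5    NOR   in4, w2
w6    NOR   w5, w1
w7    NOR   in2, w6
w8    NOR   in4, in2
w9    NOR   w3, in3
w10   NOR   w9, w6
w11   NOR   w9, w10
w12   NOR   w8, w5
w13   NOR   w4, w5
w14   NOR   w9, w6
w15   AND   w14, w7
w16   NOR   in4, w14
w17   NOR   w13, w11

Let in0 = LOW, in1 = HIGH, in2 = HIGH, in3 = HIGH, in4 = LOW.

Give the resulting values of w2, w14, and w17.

w1 = in1 NOR in2 = HIGH NOR HIGH = LOW
w2 = in3 NOR in4 = HIGH NOR LOW = LOW
w3 = NOT w2 = NOT LOW = HIGH
w4 = w2 OR in0 = LOW OR LOW = LOW
w5 = in4 NOR w2 = LOW NOR LOW = HIGH
w6 = w5 NOR w1 = HIGH NOR LOW = LOW
w9 = w3 NOR in3 = HIGH NOR HIGH = LOW
w10 = w9 NOR w6 = LOW NOR LOW = HIGH
w11 = w9 NOR w10 = LOW NOR HIGH = LOW
w13 = w4 NOR w5 = LOW NOR HIGH = LOW
w14 = w9 NOR w6 = LOW NOR LOW = HIGH
w17 = w13 NOR w11 = LOW NOR LOW = HIGH

w2 = LOW; w14 = HIGH; w17 = HIGH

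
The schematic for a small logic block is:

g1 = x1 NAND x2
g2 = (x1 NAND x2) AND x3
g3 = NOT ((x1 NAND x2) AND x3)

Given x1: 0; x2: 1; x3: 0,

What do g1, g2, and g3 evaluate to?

g1 = 0 NAND 1 = 1
g2 = (0 NAND 1) AND 0 = 0
g3 = NOT ((0 NAND 1) AND 0) = 1

g1 = 1, g2 = 0, g3 = 1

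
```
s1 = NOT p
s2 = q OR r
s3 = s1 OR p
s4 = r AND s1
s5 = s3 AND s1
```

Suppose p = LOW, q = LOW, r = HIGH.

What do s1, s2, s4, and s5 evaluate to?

s1 = HIGH; s2 = HIGH; s4 = HIGH; s5 = HIGH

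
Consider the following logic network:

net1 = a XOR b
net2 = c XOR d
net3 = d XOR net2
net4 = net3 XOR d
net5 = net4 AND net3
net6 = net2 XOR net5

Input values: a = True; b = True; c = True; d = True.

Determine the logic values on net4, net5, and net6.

net2 = c XOR d = True XOR True = False
net3 = d XOR net2 = True XOR False = True
net4 = net3 XOR d = True XOR True = False
net5 = net4 AND net3 = False AND True = False
net6 = net2 XOR net5 = False XOR False = False

net4 = False  net5 = False  net6 = False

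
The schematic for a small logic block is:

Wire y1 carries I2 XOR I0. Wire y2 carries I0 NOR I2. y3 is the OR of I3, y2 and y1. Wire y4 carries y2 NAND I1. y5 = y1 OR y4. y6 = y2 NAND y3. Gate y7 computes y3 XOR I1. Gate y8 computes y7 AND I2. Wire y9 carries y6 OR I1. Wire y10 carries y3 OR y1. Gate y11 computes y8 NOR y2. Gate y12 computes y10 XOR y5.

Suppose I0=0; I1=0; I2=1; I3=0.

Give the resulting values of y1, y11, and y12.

y1 = I2 XOR I0 = 1 XOR 0 = 1
y2 = I0 NOR I2 = 0 NOR 1 = 0
y3 = I3 OR y2 OR y1 = 0 OR 0 OR 1 = 1
y4 = y2 NAND I1 = 0 NAND 0 = 1
y5 = y1 OR y4 = 1 OR 1 = 1
y7 = y3 XOR I1 = 1 XOR 0 = 1
y8 = y7 AND I2 = 1 AND 1 = 1
y10 = y3 OR y1 = 1 OR 1 = 1
y11 = y8 NOR y2 = 1 NOR 0 = 0
y12 = y10 XOR y5 = 1 XOR 1 = 0

y1 = 1; y11 = 0; y12 = 0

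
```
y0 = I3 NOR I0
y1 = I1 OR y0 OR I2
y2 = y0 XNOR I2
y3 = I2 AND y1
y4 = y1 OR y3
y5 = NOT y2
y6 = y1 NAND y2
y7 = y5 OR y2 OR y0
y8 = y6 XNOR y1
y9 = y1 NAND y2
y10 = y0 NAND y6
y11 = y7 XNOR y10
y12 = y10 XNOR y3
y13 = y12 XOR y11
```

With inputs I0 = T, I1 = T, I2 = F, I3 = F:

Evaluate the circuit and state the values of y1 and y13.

y0 = I3 NOR I0 = F NOR T = F
y1 = I1 OR y0 OR I2 = T OR F OR F = T
y2 = y0 XNOR I2 = F XNOR F = T
y3 = I2 AND y1 = F AND T = F
y5 = NOT y2 = NOT T = F
y6 = y1 NAND y2 = T NAND T = F
y7 = y5 OR y2 OR y0 = F OR T OR F = T
y10 = y0 NAND y6 = F NAND F = T
y11 = y7 XNOR y10 = T XNOR T = T
y12 = y10 XNOR y3 = T XNOR F = F
y13 = y12 XOR y11 = F XOR T = T

y1 = T  y13 = T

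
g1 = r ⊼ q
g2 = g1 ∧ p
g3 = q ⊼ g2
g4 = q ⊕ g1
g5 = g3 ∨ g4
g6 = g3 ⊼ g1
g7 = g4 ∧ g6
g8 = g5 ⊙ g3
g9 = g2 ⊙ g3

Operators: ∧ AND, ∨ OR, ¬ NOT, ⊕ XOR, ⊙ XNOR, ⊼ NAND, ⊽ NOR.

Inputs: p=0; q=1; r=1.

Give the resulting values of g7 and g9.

g1 = r NAND q = 1 NAND 1 = 0
g2 = g1 AND p = 0 AND 0 = 0
g3 = q NAND g2 = 1 NAND 0 = 1
g4 = q XOR g1 = 1 XOR 0 = 1
g6 = g3 NAND g1 = 1 NAND 0 = 1
g7 = g4 AND g6 = 1 AND 1 = 1
g9 = g2 XNOR g3 = 0 XNOR 1 = 0

g7 = 1  g9 = 0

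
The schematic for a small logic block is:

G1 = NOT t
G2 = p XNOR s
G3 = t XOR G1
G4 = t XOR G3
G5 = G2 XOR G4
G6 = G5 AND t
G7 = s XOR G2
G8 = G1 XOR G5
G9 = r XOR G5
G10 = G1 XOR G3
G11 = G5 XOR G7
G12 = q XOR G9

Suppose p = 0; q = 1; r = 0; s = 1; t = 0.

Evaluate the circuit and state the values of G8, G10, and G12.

G8 = 0  G10 = 0  G12 = 0

G1 = NOT t = NOT 0 = 1
G2 = p XNOR s = 0 XNOR 1 = 0
G3 = t XOR G1 = 0 XOR 1 = 1
G4 = t XOR G3 = 0 XOR 1 = 1
G5 = G2 XOR G4 = 0 XOR 1 = 1
G8 = G1 XOR G5 = 1 XOR 1 = 0
G9 = r XOR G5 = 0 XOR 1 = 1
G10 = G1 XOR G3 = 1 XOR 1 = 0
G12 = q XOR G9 = 1 XOR 1 = 0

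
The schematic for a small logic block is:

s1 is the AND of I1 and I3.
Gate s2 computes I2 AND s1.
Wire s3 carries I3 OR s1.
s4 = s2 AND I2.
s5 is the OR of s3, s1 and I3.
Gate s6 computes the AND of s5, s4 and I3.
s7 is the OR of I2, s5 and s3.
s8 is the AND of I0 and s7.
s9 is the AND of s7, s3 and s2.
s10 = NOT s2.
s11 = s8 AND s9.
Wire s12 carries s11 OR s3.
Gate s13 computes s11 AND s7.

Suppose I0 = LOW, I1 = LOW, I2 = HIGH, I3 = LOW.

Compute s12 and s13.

s12 = LOW  s13 = LOW

s1 = I1 AND I3 = LOW AND LOW = LOW
s2 = I2 AND s1 = HIGH AND LOW = LOW
s3 = I3 OR s1 = LOW OR LOW = LOW
s5 = s3 OR s1 OR I3 = LOW OR LOW OR LOW = LOW
s7 = I2 OR s5 OR s3 = HIGH OR LOW OR LOW = HIGH
s8 = I0 AND s7 = LOW AND HIGH = LOW
s9 = s7 AND s3 AND s2 = HIGH AND LOW AND LOW = LOW
s11 = s8 AND s9 = LOW AND LOW = LOW
s12 = s11 OR s3 = LOW OR LOW = LOW
s13 = s11 AND s7 = LOW AND HIGH = LOW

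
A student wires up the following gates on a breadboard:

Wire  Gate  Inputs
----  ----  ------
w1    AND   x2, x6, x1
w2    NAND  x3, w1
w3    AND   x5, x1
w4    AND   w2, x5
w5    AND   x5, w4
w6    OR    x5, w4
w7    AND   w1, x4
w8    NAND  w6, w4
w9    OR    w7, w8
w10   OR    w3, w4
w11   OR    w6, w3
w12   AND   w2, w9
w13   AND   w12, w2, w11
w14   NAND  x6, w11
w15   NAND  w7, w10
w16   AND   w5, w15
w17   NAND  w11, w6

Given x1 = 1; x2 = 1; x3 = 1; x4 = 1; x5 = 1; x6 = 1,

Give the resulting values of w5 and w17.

w5 = 0; w17 = 0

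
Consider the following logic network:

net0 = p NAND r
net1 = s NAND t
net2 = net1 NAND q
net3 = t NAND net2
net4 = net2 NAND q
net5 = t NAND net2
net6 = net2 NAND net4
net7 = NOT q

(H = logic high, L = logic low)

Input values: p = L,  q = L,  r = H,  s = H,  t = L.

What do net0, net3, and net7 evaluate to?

net0 = p NAND r = L NAND H = H
net1 = s NAND t = H NAND L = H
net2 = net1 NAND q = H NAND L = H
net3 = t NAND net2 = L NAND H = H
net7 = NOT q = NOT L = H

net0 = H, net3 = H, net7 = H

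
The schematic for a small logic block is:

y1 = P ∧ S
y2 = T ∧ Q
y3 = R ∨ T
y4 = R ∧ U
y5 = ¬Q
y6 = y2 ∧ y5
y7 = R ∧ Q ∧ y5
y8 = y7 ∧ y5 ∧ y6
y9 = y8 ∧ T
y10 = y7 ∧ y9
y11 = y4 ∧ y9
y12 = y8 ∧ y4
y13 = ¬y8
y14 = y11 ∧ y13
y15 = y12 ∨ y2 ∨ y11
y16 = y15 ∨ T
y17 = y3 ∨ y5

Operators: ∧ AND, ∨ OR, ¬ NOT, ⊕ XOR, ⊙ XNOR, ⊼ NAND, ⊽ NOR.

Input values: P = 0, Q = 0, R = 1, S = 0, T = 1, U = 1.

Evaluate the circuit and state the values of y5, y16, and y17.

y2 = T AND Q = 1 AND 0 = 0
y3 = R OR T = 1 OR 1 = 1
y4 = R AND U = 1 AND 1 = 1
y5 = NOT Q = NOT 0 = 1
y6 = y2 AND y5 = 0 AND 1 = 0
y7 = R AND Q AND y5 = 1 AND 0 AND 1 = 0
y8 = y7 AND y5 AND y6 = 0 AND 1 AND 0 = 0
y9 = y8 AND T = 0 AND 1 = 0
y11 = y4 AND y9 = 1 AND 0 = 0
y12 = y8 AND y4 = 0 AND 1 = 0
y15 = y12 OR y2 OR y11 = 0 OR 0 OR 0 = 0
y16 = y15 OR T = 0 OR 1 = 1
y17 = y3 OR y5 = 1 OR 1 = 1

y5 = 1  y16 = 1  y17 = 1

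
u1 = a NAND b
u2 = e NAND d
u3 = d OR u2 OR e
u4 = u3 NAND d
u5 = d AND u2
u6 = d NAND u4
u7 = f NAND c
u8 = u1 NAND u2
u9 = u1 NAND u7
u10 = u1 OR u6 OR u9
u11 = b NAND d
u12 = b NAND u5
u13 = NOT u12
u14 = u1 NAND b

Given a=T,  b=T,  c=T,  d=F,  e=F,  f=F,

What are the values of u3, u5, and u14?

u3 = T  u5 = F  u14 = T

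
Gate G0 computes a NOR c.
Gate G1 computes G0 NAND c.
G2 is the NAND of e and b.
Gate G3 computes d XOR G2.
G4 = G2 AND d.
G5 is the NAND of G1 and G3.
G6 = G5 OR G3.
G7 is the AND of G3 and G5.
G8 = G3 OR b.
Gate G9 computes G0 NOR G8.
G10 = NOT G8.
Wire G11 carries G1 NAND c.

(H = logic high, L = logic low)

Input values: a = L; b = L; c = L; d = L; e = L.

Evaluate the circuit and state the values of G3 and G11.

G3 = H; G11 = H

G0 = a NOR c = L NOR L = H
G1 = G0 NAND c = H NAND L = H
G2 = e NAND b = L NAND L = H
G3 = d XOR G2 = L XOR H = H
G11 = G1 NAND c = H NAND L = H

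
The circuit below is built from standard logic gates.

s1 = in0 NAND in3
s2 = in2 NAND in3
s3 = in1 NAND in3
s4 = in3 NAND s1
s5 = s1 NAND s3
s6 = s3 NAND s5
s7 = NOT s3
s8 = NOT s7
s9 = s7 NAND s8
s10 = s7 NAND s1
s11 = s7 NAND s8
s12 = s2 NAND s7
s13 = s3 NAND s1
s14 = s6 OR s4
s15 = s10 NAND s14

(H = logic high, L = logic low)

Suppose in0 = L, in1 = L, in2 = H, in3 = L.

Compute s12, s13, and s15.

s1 = in0 NAND in3 = L NAND L = H
s2 = in2 NAND in3 = H NAND L = H
s3 = in1 NAND in3 = L NAND L = H
s4 = in3 NAND s1 = L NAND H = H
s5 = s1 NAND s3 = H NAND H = L
s6 = s3 NAND s5 = H NAND L = H
s7 = NOT s3 = NOT H = L
s10 = s7 NAND s1 = L NAND H = H
s12 = s2 NAND s7 = H NAND L = H
s13 = s3 NAND s1 = H NAND H = L
s14 = s6 OR s4 = H OR H = H
s15 = s10 NAND s14 = H NAND H = L

s12 = H; s13 = L; s15 = L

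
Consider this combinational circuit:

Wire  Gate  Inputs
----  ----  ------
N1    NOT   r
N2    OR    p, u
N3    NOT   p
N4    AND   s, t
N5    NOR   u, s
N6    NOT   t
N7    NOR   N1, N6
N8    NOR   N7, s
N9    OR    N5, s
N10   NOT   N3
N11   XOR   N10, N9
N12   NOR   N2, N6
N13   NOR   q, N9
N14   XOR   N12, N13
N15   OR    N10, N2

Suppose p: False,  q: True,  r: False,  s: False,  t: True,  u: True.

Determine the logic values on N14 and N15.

N14 = False, N15 = True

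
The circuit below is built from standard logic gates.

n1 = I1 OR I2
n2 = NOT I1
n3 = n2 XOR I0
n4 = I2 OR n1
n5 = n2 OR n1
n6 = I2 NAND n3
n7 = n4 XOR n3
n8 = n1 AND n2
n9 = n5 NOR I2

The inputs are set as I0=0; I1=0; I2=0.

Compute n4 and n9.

n4 = 0; n9 = 0

n1 = I1 OR I2 = 0 OR 0 = 0
n2 = NOT I1 = NOT 0 = 1
n4 = I2 OR n1 = 0 OR 0 = 0
n5 = n2 OR n1 = 1 OR 0 = 1
n9 = n5 NOR I2 = 1 NOR 0 = 0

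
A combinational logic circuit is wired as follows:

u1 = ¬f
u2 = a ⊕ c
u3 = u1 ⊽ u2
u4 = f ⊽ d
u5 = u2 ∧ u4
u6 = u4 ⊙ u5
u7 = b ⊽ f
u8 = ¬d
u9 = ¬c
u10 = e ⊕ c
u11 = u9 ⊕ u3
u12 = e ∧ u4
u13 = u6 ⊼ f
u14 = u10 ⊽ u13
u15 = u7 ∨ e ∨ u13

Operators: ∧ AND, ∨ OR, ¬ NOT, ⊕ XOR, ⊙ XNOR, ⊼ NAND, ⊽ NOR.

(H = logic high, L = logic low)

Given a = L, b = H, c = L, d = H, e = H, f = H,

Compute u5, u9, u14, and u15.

u2 = a XOR c = L XOR L = L
u4 = f NOR d = H NOR H = L
u5 = u2 AND u4 = L AND L = L
u6 = u4 XNOR u5 = L XNOR L = H
u7 = b NOR f = H NOR H = L
u9 = NOT c = NOT L = H
u10 = e XOR c = H XOR L = H
u13 = u6 NAND f = H NAND H = L
u14 = u10 NOR u13 = H NOR L = L
u15 = u7 OR e OR u13 = L OR H OR L = H

u5 = L; u9 = H; u14 = L; u15 = H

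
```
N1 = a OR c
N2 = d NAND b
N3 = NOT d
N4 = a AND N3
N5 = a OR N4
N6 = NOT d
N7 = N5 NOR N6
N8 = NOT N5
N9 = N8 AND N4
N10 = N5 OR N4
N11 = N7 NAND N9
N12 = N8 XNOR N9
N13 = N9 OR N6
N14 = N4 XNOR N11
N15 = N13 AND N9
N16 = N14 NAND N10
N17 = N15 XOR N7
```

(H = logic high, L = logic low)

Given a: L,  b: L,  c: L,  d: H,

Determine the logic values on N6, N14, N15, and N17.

N3 = NOT d = NOT H = L
N4 = a AND N3 = L AND L = L
N5 = a OR N4 = L OR L = L
N6 = NOT d = NOT H = L
N7 = N5 NOR N6 = L NOR L = H
N8 = NOT N5 = NOT L = H
N9 = N8 AND N4 = H AND L = L
N11 = N7 NAND N9 = H NAND L = H
N13 = N9 OR N6 = L OR L = L
N14 = N4 XNOR N11 = L XNOR H = L
N15 = N13 AND N9 = L AND L = L
N17 = N15 XOR N7 = L XOR H = H

N6 = L; N14 = L; N15 = L; N17 = H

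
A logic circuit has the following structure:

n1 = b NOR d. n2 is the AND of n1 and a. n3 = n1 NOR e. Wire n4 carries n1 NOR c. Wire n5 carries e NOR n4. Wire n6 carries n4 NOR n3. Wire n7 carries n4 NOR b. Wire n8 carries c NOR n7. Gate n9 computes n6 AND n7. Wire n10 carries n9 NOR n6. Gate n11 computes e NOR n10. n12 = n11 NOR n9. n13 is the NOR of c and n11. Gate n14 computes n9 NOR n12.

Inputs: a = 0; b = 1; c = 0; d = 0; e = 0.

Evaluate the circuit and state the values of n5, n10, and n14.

n5 = 0, n10 = 1, n14 = 0

n1 = b NOR d = 1 NOR 0 = 0
n3 = n1 NOR e = 0 NOR 0 = 1
n4 = n1 NOR c = 0 NOR 0 = 1
n5 = e NOR n4 = 0 NOR 1 = 0
n6 = n4 NOR n3 = 1 NOR 1 = 0
n7 = n4 NOR b = 1 NOR 1 = 0
n9 = n6 AND n7 = 0 AND 0 = 0
n10 = n9 NOR n6 = 0 NOR 0 = 1
n11 = e NOR n10 = 0 NOR 1 = 0
n12 = n11 NOR n9 = 0 NOR 0 = 1
n14 = n9 NOR n12 = 0 NOR 1 = 0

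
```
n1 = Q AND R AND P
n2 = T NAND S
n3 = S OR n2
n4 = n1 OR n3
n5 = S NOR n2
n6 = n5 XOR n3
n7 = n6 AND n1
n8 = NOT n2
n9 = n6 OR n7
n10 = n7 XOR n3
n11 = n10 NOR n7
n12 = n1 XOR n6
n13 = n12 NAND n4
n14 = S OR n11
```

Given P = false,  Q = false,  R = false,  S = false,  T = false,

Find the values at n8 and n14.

n8 = false, n14 = false

n1 = Q AND R AND P = false AND false AND false = false
n2 = T NAND S = false NAND false = true
n3 = S OR n2 = false OR true = true
n5 = S NOR n2 = false NOR true = false
n6 = n5 XOR n3 = false XOR true = true
n7 = n6 AND n1 = true AND false = false
n8 = NOT n2 = NOT true = false
n10 = n7 XOR n3 = false XOR true = true
n11 = n10 NOR n7 = true NOR false = false
n14 = S OR n11 = false OR false = false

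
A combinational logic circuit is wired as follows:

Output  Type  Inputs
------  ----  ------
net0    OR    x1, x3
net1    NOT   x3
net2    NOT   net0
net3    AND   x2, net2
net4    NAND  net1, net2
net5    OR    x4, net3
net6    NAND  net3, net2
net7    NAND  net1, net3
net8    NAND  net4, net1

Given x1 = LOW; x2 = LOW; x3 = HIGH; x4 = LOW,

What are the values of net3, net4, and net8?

net3 = LOW, net4 = HIGH, net8 = HIGH

net0 = x1 OR x3 = LOW OR HIGH = HIGH
net1 = NOT x3 = NOT HIGH = LOW
net2 = NOT net0 = NOT HIGH = LOW
net3 = x2 AND net2 = LOW AND LOW = LOW
net4 = net1 NAND net2 = LOW NAND LOW = HIGH
net8 = net4 NAND net1 = HIGH NAND LOW = HIGH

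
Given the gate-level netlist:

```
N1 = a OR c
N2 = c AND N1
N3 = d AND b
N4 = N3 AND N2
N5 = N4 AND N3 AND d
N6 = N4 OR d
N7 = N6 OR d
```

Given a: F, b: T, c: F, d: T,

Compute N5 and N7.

N5 = F; N7 = T

N1 = a OR c = F OR F = F
N2 = c AND N1 = F AND F = F
N3 = d AND b = T AND T = T
N4 = N3 AND N2 = T AND F = F
N5 = N4 AND N3 AND d = F AND T AND T = F
N6 = N4 OR d = F OR T = T
N7 = N6 OR d = T OR T = T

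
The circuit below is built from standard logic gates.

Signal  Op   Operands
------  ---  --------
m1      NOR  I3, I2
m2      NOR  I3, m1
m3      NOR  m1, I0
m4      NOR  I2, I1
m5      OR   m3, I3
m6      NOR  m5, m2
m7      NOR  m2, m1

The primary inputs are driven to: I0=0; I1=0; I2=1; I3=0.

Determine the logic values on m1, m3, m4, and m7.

m1 = I3 NOR I2 = 0 NOR 1 = 0
m2 = I3 NOR m1 = 0 NOR 0 = 1
m3 = m1 NOR I0 = 0 NOR 0 = 1
m4 = I2 NOR I1 = 1 NOR 0 = 0
m7 = m2 NOR m1 = 1 NOR 0 = 0

m1 = 0, m3 = 1, m4 = 0, m7 = 0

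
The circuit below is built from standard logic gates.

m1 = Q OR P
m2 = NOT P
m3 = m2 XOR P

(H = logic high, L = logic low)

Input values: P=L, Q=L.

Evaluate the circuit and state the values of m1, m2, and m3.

m1 = Q OR P = L OR L = L
m2 = NOT P = NOT L = H
m3 = m2 XOR P = H XOR L = H

m1 = L, m2 = H, m3 = H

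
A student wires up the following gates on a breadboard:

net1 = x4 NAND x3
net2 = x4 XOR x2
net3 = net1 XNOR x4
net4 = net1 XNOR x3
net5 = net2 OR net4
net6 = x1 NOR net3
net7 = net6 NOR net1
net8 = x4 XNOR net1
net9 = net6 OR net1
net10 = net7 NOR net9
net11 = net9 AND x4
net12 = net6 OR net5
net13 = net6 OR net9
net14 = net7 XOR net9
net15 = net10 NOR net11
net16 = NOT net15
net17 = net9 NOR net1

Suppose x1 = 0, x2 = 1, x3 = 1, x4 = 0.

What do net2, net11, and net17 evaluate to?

net2 = 1, net11 = 0, net17 = 0

net1 = x4 NAND x3 = 0 NAND 1 = 1
net2 = x4 XOR x2 = 0 XOR 1 = 1
net3 = net1 XNOR x4 = 1 XNOR 0 = 0
net6 = x1 NOR net3 = 0 NOR 0 = 1
net9 = net6 OR net1 = 1 OR 1 = 1
net11 = net9 AND x4 = 1 AND 0 = 0
net17 = net9 NOR net1 = 1 NOR 1 = 0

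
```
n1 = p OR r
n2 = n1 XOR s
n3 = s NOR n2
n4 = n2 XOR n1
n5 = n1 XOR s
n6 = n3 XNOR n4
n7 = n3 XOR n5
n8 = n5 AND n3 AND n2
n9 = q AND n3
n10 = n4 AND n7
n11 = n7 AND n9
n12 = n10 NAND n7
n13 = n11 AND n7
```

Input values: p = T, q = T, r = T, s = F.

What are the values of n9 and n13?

n9 = F, n13 = F

n1 = p OR r = T OR T = T
n2 = n1 XOR s = T XOR F = T
n3 = s NOR n2 = F NOR T = F
n5 = n1 XOR s = T XOR F = T
n7 = n3 XOR n5 = F XOR T = T
n9 = q AND n3 = T AND F = F
n11 = n7 AND n9 = T AND F = F
n13 = n11 AND n7 = F AND T = F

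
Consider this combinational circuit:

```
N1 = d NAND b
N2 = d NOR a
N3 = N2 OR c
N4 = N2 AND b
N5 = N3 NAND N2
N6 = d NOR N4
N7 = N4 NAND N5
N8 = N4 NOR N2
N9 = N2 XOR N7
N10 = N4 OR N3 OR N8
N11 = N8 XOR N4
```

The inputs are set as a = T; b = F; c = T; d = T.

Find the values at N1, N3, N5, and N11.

N1 = T; N3 = T; N5 = T; N11 = T

N1 = d NAND b = T NAND F = T
N2 = d NOR a = T NOR T = F
N3 = N2 OR c = F OR T = T
N4 = N2 AND b = F AND F = F
N5 = N3 NAND N2 = T NAND F = T
N8 = N4 NOR N2 = F NOR F = T
N11 = N8 XOR N4 = T XOR F = T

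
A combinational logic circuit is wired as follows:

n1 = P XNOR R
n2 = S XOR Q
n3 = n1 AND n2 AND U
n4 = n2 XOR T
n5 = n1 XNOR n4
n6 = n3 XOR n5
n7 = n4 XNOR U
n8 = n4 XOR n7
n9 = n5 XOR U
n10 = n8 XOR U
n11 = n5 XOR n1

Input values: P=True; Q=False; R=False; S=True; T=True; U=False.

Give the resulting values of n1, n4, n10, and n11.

n1 = P XNOR R = True XNOR False = False
n2 = S XOR Q = True XOR False = True
n4 = n2 XOR T = True XOR True = False
n5 = n1 XNOR n4 = False XNOR False = True
n7 = n4 XNOR U = False XNOR False = True
n8 = n4 XOR n7 = False XOR True = True
n10 = n8 XOR U = True XOR False = True
n11 = n5 XOR n1 = True XOR False = True

n1 = False  n4 = False  n10 = True  n11 = True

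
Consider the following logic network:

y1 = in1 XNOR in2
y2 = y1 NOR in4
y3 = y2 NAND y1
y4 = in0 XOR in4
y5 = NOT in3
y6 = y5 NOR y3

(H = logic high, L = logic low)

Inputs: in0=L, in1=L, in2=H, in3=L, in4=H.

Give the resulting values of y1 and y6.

y1 = L, y6 = L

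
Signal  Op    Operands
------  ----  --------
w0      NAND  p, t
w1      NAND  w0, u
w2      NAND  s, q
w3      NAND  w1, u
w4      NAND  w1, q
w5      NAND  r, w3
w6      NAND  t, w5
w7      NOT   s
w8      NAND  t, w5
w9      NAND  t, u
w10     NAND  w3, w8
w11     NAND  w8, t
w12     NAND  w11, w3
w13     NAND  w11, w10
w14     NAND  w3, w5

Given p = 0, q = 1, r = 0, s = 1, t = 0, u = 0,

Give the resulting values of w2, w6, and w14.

w2 = 0, w6 = 1, w14 = 0

w0 = p NAND t = 0 NAND 0 = 1
w1 = w0 NAND u = 1 NAND 0 = 1
w2 = s NAND q = 1 NAND 1 = 0
w3 = w1 NAND u = 1 NAND 0 = 1
w5 = r NAND w3 = 0 NAND 1 = 1
w6 = t NAND w5 = 0 NAND 1 = 1
w14 = w3 NAND w5 = 1 NAND 1 = 0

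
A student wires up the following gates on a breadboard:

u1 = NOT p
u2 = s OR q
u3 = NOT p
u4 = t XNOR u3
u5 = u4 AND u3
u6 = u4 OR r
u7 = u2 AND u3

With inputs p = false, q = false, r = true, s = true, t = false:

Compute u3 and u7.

u2 = s OR q = true OR false = true
u3 = NOT p = NOT false = true
u7 = u2 AND u3 = true AND true = true

u3 = true, u7 = true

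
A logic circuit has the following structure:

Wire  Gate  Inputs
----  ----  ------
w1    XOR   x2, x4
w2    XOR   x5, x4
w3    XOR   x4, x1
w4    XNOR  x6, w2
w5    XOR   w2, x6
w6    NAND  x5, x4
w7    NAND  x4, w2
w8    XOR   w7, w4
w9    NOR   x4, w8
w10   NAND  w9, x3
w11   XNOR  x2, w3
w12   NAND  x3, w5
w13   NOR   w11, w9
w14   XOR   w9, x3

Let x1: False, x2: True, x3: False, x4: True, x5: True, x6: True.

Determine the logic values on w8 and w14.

w2 = x5 XOR x4 = True XOR True = False
w4 = x6 XNOR w2 = True XNOR False = False
w7 = x4 NAND w2 = True NAND False = True
w8 = w7 XOR w4 = True XOR False = True
w9 = x4 NOR w8 = True NOR True = False
w14 = w9 XOR x3 = False XOR False = False

w8 = True, w14 = False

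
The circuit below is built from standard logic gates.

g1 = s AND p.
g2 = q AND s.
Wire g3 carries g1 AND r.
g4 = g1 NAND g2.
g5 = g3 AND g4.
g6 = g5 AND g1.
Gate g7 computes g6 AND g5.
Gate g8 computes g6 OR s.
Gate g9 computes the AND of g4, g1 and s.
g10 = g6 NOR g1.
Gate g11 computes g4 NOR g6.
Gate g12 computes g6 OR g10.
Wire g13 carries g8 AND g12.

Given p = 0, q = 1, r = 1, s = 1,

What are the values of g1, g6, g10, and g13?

g1 = 0; g6 = 0; g10 = 1; g13 = 1

g1 = s AND p = 1 AND 0 = 0
g2 = q AND s = 1 AND 1 = 1
g3 = g1 AND r = 0 AND 1 = 0
g4 = g1 NAND g2 = 0 NAND 1 = 1
g5 = g3 AND g4 = 0 AND 1 = 0
g6 = g5 AND g1 = 0 AND 0 = 0
g8 = g6 OR s = 0 OR 1 = 1
g10 = g6 NOR g1 = 0 NOR 0 = 1
g12 = g6 OR g10 = 0 OR 1 = 1
g13 = g8 AND g12 = 1 AND 1 = 1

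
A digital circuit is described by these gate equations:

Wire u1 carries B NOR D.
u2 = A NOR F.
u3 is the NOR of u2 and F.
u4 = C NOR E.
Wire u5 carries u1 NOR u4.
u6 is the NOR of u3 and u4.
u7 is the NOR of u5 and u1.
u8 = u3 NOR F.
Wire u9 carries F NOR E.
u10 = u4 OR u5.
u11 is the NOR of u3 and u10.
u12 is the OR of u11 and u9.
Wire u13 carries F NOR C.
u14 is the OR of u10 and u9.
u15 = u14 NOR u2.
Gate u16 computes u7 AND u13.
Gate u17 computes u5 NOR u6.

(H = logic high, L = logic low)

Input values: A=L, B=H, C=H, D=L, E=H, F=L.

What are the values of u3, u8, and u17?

u3 = L; u8 = H; u17 = L

u1 = B NOR D = H NOR L = L
u2 = A NOR F = L NOR L = H
u3 = u2 NOR F = H NOR L = L
u4 = C NOR E = H NOR H = L
u5 = u1 NOR u4 = L NOR L = H
u6 = u3 NOR u4 = L NOR L = H
u8 = u3 NOR F = L NOR L = H
u17 = u5 NOR u6 = H NOR H = L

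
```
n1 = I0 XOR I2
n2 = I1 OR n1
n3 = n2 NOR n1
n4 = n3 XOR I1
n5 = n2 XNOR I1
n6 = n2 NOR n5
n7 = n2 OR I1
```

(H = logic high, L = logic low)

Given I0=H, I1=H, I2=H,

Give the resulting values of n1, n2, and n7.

n1 = I0 XOR I2 = H XOR H = L
n2 = I1 OR n1 = H OR L = H
n7 = n2 OR I1 = H OR H = H

n1 = L, n2 = H, n7 = H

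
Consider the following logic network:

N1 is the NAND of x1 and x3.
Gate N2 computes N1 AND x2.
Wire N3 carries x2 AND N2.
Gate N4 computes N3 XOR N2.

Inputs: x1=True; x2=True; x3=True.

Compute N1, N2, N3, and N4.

N1 = False, N2 = False, N3 = False, N4 = False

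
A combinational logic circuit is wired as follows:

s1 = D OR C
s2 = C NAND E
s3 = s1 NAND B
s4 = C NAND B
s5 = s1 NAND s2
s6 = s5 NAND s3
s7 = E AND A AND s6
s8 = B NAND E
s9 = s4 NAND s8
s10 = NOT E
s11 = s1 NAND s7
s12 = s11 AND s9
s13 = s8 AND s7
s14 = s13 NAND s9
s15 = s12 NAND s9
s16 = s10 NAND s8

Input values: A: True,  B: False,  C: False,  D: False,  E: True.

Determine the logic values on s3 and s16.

s3 = True; s16 = True

s1 = D OR C = False OR False = False
s3 = s1 NAND B = False NAND False = True
s8 = B NAND E = False NAND True = True
s10 = NOT E = NOT True = False
s16 = s10 NAND s8 = False NAND True = True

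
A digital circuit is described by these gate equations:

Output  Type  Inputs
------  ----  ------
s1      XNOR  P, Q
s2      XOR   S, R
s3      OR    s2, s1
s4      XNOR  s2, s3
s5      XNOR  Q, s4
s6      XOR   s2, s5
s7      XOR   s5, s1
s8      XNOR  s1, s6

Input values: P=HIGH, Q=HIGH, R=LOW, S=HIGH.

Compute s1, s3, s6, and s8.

s1 = HIGH  s3 = HIGH  s6 = LOW  s8 = LOW

s1 = P XNOR Q = HIGH XNOR HIGH = HIGH
s2 = S XOR R = HIGH XOR LOW = HIGH
s3 = s2 OR s1 = HIGH OR HIGH = HIGH
s4 = s2 XNOR s3 = HIGH XNOR HIGH = HIGH
s5 = Q XNOR s4 = HIGH XNOR HIGH = HIGH
s6 = s2 XOR s5 = HIGH XOR HIGH = LOW
s8 = s1 XNOR s6 = HIGH XNOR LOW = LOW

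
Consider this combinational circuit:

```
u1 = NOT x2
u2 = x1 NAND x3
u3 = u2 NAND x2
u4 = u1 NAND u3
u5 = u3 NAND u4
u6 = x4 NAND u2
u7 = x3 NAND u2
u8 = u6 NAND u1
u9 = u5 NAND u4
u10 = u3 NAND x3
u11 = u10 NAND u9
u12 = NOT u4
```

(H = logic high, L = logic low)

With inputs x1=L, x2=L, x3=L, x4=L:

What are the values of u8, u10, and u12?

u8 = L, u10 = H, u12 = H

u1 = NOT x2 = NOT L = H
u2 = x1 NAND x3 = L NAND L = H
u3 = u2 NAND x2 = H NAND L = H
u4 = u1 NAND u3 = H NAND H = L
u6 = x4 NAND u2 = L NAND H = H
u8 = u6 NAND u1 = H NAND H = L
u10 = u3 NAND x3 = H NAND L = H
u12 = NOT u4 = NOT L = H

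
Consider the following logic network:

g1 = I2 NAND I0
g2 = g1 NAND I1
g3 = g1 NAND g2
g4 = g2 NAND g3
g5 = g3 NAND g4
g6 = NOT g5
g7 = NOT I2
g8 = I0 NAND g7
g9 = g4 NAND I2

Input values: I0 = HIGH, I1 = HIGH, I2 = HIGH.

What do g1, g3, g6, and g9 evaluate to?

g1 = I2 NAND I0 = HIGH NAND HIGH = LOW
g2 = g1 NAND I1 = LOW NAND HIGH = HIGH
g3 = g1 NAND g2 = LOW NAND HIGH = HIGH
g4 = g2 NAND g3 = HIGH NAND HIGH = LOW
g5 = g3 NAND g4 = HIGH NAND LOW = HIGH
g6 = NOT g5 = NOT HIGH = LOW
g9 = g4 NAND I2 = LOW NAND HIGH = HIGH

g1 = LOW; g3 = HIGH; g6 = LOW; g9 = HIGH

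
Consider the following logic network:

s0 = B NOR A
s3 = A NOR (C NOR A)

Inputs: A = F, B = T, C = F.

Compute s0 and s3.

s0 = F, s3 = F

s0 = T NOR F = F
s3 = F NOR (F NOR F) = F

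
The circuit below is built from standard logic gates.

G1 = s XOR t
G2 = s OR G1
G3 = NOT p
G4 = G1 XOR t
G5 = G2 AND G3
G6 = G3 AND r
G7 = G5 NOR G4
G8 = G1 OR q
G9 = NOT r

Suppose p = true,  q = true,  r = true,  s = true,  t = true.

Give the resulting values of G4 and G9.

G4 = true; G9 = false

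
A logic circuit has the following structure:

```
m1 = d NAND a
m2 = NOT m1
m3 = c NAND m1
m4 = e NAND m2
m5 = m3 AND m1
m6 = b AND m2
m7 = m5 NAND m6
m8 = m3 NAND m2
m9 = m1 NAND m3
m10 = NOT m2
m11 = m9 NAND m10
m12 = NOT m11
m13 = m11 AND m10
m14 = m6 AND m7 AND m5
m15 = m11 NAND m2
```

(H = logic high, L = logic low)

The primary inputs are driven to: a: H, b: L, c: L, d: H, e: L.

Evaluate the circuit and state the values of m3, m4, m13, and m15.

m3 = H  m4 = H  m13 = L  m15 = L

m1 = d NAND a = H NAND H = L
m2 = NOT m1 = NOT L = H
m3 = c NAND m1 = L NAND L = H
m4 = e NAND m2 = L NAND H = H
m9 = m1 NAND m3 = L NAND H = H
m10 = NOT m2 = NOT H = L
m11 = m9 NAND m10 = H NAND L = H
m13 = m11 AND m10 = H AND L = L
m15 = m11 NAND m2 = H NAND H = L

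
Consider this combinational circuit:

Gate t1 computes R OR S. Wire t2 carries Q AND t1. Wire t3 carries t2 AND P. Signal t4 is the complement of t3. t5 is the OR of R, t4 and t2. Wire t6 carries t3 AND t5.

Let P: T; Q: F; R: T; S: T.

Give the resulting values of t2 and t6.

t2 = F  t6 = F

t1 = R OR S = T OR T = T
t2 = Q AND t1 = F AND T = F
t3 = t2 AND P = F AND T = F
t4 = NOT t3 = NOT F = T
t5 = R OR t4 OR t2 = T OR T OR F = T
t6 = t3 AND t5 = F AND T = F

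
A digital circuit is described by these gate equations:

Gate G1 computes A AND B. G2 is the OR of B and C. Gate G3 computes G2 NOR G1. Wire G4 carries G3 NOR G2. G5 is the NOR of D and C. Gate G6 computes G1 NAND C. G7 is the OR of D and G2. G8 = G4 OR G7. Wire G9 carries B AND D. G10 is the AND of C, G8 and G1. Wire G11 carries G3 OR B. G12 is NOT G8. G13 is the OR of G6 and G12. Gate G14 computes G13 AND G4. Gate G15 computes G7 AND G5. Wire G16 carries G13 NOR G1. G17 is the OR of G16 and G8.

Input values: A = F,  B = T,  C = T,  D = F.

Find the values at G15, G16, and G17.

G1 = A AND B = F AND T = F
G2 = B OR C = T OR T = T
G3 = G2 NOR G1 = T NOR F = F
G4 = G3 NOR G2 = F NOR T = F
G5 = D NOR C = F NOR T = F
G6 = G1 NAND C = F NAND T = T
G7 = D OR G2 = F OR T = T
G8 = G4 OR G7 = F OR T = T
G12 = NOT G8 = NOT T = F
G13 = G6 OR G12 = T OR F = T
G15 = G7 AND G5 = T AND F = F
G16 = G13 NOR G1 = T NOR F = F
G17 = G16 OR G8 = F OR T = T

G15 = F, G16 = F, G17 = T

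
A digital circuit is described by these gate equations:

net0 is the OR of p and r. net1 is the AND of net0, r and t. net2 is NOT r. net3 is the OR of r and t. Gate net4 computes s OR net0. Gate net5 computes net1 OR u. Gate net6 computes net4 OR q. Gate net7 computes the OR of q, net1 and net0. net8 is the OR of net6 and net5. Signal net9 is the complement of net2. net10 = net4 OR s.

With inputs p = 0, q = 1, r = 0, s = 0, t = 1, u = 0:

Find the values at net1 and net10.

net0 = p OR r = 0 OR 0 = 0
net1 = net0 AND r AND t = 0 AND 0 AND 1 = 0
net4 = s OR net0 = 0 OR 0 = 0
net10 = net4 OR s = 0 OR 0 = 0

net1 = 0  net10 = 0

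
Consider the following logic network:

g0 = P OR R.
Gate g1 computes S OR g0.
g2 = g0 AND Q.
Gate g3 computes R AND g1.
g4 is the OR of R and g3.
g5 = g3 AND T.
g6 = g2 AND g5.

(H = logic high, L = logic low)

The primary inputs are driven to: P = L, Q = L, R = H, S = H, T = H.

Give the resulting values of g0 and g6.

g0 = P OR R = L OR H = H
g1 = S OR g0 = H OR H = H
g2 = g0 AND Q = H AND L = L
g3 = R AND g1 = H AND H = H
g5 = g3 AND T = H AND H = H
g6 = g2 AND g5 = L AND H = L

g0 = H; g6 = L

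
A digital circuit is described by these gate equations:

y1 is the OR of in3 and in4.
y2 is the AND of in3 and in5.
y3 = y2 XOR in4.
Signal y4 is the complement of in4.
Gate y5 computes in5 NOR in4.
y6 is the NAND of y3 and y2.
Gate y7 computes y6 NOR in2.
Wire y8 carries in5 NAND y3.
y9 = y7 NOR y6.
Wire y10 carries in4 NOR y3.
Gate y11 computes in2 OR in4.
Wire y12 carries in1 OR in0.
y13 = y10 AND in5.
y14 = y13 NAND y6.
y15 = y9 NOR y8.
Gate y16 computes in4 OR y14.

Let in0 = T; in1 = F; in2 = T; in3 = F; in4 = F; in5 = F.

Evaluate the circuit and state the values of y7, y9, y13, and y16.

y2 = in3 AND in5 = F AND F = F
y3 = y2 XOR in4 = F XOR F = F
y6 = y3 NAND y2 = F NAND F = T
y7 = y6 NOR in2 = T NOR T = F
y9 = y7 NOR y6 = F NOR T = F
y10 = in4 NOR y3 = F NOR F = T
y13 = y10 AND in5 = T AND F = F
y14 = y13 NAND y6 = F NAND T = T
y16 = in4 OR y14 = F OR T = T

y7 = F  y9 = F  y13 = F  y16 = T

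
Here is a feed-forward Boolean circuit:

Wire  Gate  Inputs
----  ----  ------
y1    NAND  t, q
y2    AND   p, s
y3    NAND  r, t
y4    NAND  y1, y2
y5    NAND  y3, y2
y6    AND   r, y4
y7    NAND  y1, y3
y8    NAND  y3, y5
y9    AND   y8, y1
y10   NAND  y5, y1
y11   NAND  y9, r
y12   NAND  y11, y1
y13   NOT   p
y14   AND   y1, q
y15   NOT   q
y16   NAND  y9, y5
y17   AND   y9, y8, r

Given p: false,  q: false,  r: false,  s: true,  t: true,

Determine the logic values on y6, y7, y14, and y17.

y6 = false; y7 = false; y14 = false; y17 = false

y1 = t NAND q = true NAND false = true
y2 = p AND s = false AND true = false
y3 = r NAND t = false NAND true = true
y4 = y1 NAND y2 = true NAND false = true
y5 = y3 NAND y2 = true NAND false = true
y6 = r AND y4 = false AND true = false
y7 = y1 NAND y3 = true NAND true = false
y8 = y3 NAND y5 = true NAND true = false
y9 = y8 AND y1 = false AND true = false
y14 = y1 AND q = true AND false = false
y17 = y9 AND y8 AND r = false AND false AND false = false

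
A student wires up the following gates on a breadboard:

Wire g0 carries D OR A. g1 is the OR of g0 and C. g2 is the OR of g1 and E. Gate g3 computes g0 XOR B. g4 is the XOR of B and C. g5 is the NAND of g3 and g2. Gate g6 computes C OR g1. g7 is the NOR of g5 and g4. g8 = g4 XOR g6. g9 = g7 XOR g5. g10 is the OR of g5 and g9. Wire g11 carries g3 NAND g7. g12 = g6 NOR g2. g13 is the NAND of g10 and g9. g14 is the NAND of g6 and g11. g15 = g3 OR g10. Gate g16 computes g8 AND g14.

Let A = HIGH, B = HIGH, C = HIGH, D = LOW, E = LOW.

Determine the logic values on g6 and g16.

g0 = D OR A = LOW OR HIGH = HIGH
g1 = g0 OR C = HIGH OR HIGH = HIGH
g2 = g1 OR E = HIGH OR LOW = HIGH
g3 = g0 XOR B = HIGH XOR HIGH = LOW
g4 = B XOR C = HIGH XOR HIGH = LOW
g5 = g3 NAND g2 = LOW NAND HIGH = HIGH
g6 = C OR g1 = HIGH OR HIGH = HIGH
g7 = g5 NOR g4 = HIGH NOR LOW = LOW
g8 = g4 XOR g6 = LOW XOR HIGH = HIGH
g11 = g3 NAND g7 = LOW NAND LOW = HIGH
g14 = g6 NAND g11 = HIGH NAND HIGH = LOW
g16 = g8 AND g14 = HIGH AND LOW = LOW

g6 = HIGH, g16 = LOW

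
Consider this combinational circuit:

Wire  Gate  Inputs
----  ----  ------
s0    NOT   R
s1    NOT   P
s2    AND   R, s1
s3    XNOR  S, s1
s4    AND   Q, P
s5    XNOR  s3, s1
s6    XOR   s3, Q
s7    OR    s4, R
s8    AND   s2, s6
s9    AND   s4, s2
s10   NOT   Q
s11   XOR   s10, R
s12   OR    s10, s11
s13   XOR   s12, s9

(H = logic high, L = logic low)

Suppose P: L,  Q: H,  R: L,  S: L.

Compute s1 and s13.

s1 = NOT P = NOT L = H
s2 = R AND s1 = L AND H = L
s4 = Q AND P = H AND L = L
s9 = s4 AND s2 = L AND L = L
s10 = NOT Q = NOT H = L
s11 = s10 XOR R = L XOR L = L
s12 = s10 OR s11 = L OR L = L
s13 = s12 XOR s9 = L XOR L = L

s1 = H, s13 = L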